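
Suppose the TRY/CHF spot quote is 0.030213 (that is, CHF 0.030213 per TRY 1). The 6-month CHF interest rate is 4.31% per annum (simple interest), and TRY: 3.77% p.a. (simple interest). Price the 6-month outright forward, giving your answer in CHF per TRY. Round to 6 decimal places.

0.030293

T = 6/12 years.
CHF growth factor: 1 + 0.0431×6/12 = 1.021550.
TRY growth factor: 1 + 0.0377×6/12 = 1.018850.
CIP: F = S · (grow CHF)/(grow TRY) = 0.030213 × 1.021550/1.018850 = 0.03029307 CHF per TRY.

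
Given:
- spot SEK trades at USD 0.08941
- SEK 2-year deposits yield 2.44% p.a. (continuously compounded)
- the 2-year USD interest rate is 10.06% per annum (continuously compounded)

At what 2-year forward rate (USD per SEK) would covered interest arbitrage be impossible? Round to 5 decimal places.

T = 2 years.
USD accumulates by e^(0.1006×2) = 1.2228693.
SEK growth factor: e^(0.0244×2) = 1.0500103.
So F = 0.08941 × 1.2228693 / 1.0500103 = 0.1041292 (USD/SEK).

0.10413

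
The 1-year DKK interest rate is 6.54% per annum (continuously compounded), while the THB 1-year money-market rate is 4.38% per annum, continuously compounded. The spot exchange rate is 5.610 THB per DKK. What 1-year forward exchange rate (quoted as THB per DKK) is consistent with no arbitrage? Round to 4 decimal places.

T = 1 year.
THB growth factor: e^(0.0438×1) = 1.0447734.
DKK growth factor: e^(0.0654×1) = 1.067586.
Forward (THB per DKK) = 5.61 × 1.0447734 / 1.067586 = 5.490123.

5.4901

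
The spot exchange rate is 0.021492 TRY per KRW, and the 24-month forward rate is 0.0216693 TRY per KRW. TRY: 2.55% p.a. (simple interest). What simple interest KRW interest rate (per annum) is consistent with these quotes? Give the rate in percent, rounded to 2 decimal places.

T = 2 years.
CIP gives F = S · g_TRY/g_KRW, so g_TRY/g_KRW = 0.0216693/0.021492 = 1.0082496.
TRY growth factor: 1 + 0.0255×2 = 1.051000.
So the KRW growth factor = 1.0424006.
r = (1.0424006 − 1)/2 = 0.021200 → 2.12%.

2.12%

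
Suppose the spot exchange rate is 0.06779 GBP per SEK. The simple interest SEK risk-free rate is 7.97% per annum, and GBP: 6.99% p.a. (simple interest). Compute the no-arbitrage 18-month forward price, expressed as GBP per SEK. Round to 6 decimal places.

0.066900

T = 18/12 years.
Growth of 1 GBP over T: 1 + 0.0699×18/12 = 1.104850.
Growth of 1 SEK over T: 1 + 0.0797×18/12 = 1.119550.
CIP: F = S · (grow GBP)/(grow SEK) = 0.06779 × 1.104850/1.119550 = 0.06689990 GBP per SEK.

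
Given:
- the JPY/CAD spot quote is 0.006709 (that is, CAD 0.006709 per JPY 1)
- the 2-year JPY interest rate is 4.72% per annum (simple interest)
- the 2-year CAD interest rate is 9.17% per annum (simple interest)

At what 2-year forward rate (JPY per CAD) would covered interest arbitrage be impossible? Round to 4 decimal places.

137.8436

T = 2 years.
Growth of 1 CAD over T: 1 + 0.0917×2 = 1.183400.
JPY growth factor: 1 + 0.0472×2 = 1.094400.
Forward (CAD per JPY) = 0.006709 × 1.183400 / 1.094400 = 0.00725459667.
Quoted the other way: 1/0.00725459667 = 137.8436 JPY per CAD.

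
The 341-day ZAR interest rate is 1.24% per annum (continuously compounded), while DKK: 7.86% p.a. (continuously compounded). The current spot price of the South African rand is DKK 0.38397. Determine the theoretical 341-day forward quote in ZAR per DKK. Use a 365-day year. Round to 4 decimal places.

T = 341/365 years.
Growth of 1 DKK over T: e^(0.0786×341/365) = 1.0761951.
ZAR accumulates by e^(0.0124×341/365) = 1.011652.
So F = 0.38397 × 1.0761951 / 1.011652 = 0.4084672 (DKK/ZAR).
Invert for ZAR per DKK: 1 / 0.4084672 = 2.4482.

2.4482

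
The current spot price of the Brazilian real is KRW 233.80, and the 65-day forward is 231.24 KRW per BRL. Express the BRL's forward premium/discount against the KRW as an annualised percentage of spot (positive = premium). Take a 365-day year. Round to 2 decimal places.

-6.15%

T = 65/365 years.
BRL trades forward at -1.09495% vs spot over the period.
Per annum: -0.0109495 / (65/365) = -0.061486 = -6.15%.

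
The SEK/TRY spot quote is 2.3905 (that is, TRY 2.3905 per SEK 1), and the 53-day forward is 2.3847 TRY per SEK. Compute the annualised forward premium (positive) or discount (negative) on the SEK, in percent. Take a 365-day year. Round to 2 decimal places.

-1.67%

T = 53/365 years.
SEK trades forward at -0.24263% vs spot over the period.
Annualise by dividing by T: -0.0024263 / (53/365) = -0.016709 → -1.67%.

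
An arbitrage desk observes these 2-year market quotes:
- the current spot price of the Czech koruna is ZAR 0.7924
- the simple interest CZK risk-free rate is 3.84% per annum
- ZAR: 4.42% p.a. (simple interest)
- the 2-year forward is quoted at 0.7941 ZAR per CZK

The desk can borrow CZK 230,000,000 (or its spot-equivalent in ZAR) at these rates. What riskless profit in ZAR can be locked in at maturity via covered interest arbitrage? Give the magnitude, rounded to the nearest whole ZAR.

ZAR 1,693,094

T = 2 years.
Route A — deposit CZK, sell forward: 230,000,000 × 1.076800 × 0.7941 = ZAR 196,669,982.40.
Route B — convert at spot, deposit ZAR: 230,000,000 × 0.7924 × 1.088400 = ZAR 198,363,076.80.
The quoted forward undervalues CZK, so borrow CZK, convert to ZAR at spot, deposit the ZAR at 4.42%, and buy CZK forward at 0.7941 to cover the loan.
The gap between the two covered legs is ZAR 1,693,094.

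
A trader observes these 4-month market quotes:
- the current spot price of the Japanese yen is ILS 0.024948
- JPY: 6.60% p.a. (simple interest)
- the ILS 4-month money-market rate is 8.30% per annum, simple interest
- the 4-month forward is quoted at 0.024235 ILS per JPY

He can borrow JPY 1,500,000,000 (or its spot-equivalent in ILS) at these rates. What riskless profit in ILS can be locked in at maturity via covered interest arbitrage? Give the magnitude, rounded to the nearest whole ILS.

ILS 1,305,087

T = 4/12 years.
Invest the JPY and cover forward: 1,500,000,000 × 1.022000 × 0.024235 = ILS 37,152,255.00.
Convert at spot and invest in ILS: 1,500,000,000 × 0.024948 × 1.0276666667 = ILS 38,457,342.00.
The quoted forward undervalues JPY, so borrow JPY, convert to ILS at spot, deposit the ILS at 8.30%, and buy JPY forward at 0.024235 to cover the loan.
Profit = 38,457,342.00 − 37,152,255.00 = ILS 1,305,087.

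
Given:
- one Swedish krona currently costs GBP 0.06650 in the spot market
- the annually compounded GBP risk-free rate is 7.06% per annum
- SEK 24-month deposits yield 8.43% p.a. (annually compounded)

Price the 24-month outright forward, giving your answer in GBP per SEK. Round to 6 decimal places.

T = 2 years.
Growth of 1 GBP over T: (1 + 0.0706)^2 = 1.1461844.
Growth of 1 SEK over T: (1 + 0.0843)^2 = 1.1757065.
CIP: F = S · (grow GBP)/(grow SEK) = 0.0665 × 1.1461844/1.1757065 = 0.06483018 GBP per SEK.

0.064830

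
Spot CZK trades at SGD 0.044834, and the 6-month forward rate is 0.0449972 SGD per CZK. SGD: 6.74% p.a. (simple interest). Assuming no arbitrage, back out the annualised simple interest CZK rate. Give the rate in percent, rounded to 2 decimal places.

T = 6/12 years.
CIP gives F = S · g_SGD/g_CZK, so g_SGD/g_CZK = 0.0449972/0.044834 = 1.0036401.
The SGD side grows by 1 + 0.0674×6/12 = 1.033700.
That pins the CZK growth at 1.0299509.
(1.0299509 − 1)/T = 0.059902, i.e. 5.99%.

5.99%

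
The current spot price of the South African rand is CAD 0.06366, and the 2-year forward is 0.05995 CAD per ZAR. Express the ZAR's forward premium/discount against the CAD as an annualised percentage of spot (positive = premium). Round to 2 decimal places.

T = 2 years.
Period premium: (0.05995 − 0.06366)/0.06366 = -0.0582784.
×(1/T) gives -2.91% p.a.

-2.91%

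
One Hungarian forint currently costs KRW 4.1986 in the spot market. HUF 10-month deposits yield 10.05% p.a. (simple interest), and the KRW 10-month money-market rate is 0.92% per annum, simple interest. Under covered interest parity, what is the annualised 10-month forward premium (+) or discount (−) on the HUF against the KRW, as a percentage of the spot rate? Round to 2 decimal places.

-8.42%

T = 10/12 years.
CIP forward (KRW per HUF) = 4.1986 × 1.0076667/1.083750 = 3.9038426.
(F − S)/S ÷ T = (3.9038426 − 4.1986)/4.1986/(10/12) = -0.084244 → -8.42%.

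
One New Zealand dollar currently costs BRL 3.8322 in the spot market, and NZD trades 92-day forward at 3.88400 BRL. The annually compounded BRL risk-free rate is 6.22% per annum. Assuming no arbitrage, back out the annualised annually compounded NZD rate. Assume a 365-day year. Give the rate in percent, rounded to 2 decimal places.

0.71%

T = 92/365 years.
CIP gives F = S · g_BRL/g_NZD, so g_BRL/g_NZD = 3.884/3.8322 = 1.0135170.
BRL growth factor: (1 + 0.0622)^(92/365) = 1.0153258.
That pins the NZD growth at 1.0017847.
r = 1.0017847^(365/92) − 1 = 0.007099 → 0.71%.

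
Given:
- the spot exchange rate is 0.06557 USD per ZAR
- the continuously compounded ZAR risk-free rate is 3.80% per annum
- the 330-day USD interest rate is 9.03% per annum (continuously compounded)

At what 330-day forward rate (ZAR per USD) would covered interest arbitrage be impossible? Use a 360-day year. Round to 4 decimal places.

14.5370

T = 330/360 years.
USD growth factor: e^(0.0903×330/360) = 1.08629736.
Growth of 1 ZAR over T: e^(0.0380×330/360) = 1.03544712.
So F = 0.06557 × 1.08629736 / 1.03544712 = 0.068790107 (USD/ZAR).
Invert for ZAR per USD: 1 / 0.068790107 = 14.5370.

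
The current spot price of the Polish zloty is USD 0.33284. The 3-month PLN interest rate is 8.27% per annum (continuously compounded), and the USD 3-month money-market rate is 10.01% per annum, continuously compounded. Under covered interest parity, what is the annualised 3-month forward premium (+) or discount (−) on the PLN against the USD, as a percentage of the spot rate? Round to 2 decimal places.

T = 3/12 years.
F = S · g_USD/g_PLN = 0.33284 × 1.0253408/1.0208902 = 0.33429103.
Annualised premium = (F − S)/S × (1/T) = (0.33429103 − 0.33284)/0.33284 ÷ (3/12) = 1.74%.

+1.74%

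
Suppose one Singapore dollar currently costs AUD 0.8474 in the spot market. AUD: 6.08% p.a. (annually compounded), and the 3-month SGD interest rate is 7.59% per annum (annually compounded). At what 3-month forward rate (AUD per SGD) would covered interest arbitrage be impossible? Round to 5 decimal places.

T = 3/12 years.
Growth of 1 AUD over T: (1 + 0.0608)^(3/12) = 1.0148652.
Growth of 1 SGD over T: (1 + 0.0759)^(3/12) = 1.0184577.
CIP: F = S · (grow AUD)/(grow SGD) = 0.8474 × 1.0148652/1.0184577 = 0.8444109 AUD per SGD.

0.84441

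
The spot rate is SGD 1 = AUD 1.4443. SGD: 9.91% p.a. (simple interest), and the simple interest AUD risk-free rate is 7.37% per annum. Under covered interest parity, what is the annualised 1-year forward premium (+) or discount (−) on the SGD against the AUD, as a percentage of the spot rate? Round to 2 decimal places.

T = 1 year.
F = S · g_AUD/g_SGD = 1.4443 × 1.073700/1.099100 = 1.4109225.
Annualised premium = (F − S)/S × (1/T) = (1.4109225 − 1.4443)/1.4443 ÷ 1 = -2.31%.

-2.31%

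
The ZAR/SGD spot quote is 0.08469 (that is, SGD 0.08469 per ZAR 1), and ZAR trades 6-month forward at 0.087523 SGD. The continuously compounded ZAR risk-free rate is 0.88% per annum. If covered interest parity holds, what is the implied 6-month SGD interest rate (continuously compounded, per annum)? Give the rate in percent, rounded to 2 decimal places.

7.46%

T = 6/12 years.
F/S = 0.087523/0.08469 = 1.0334514 = (growth of SGD) / (growth of ZAR).
ZAR growth factor: e^(0.0088×6/12) = 1.0044097.
That pins the SGD growth at 1.0380086.
r = ln(1.0380086)/(6/12) = 0.074608 → 7.46%.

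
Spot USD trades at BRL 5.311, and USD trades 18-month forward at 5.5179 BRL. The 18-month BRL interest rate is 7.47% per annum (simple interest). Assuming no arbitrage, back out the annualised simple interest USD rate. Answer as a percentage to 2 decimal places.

4.69%

T = 18/12 years.
CIP gives F = S · g_BRL/g_USD, so g_BRL/g_USD = 5.5179/5.311 = 1.0389569.
The BRL side grows by 1 + 0.0747×18/12 = 1.112050.
Hence g_USD = 1.0703524.
(1.0703524 − 1)/T = 0.046902, i.e. 4.69%.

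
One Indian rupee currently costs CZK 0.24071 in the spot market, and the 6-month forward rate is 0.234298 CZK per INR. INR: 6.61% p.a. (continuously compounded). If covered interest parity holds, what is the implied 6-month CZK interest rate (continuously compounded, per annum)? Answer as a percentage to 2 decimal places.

1.21%

T = 6/12 years.
By CIP, F/S equals the CZK-to-INR growth ratio: 0.234298/0.24071 = 0.9733621.
The INR side grows by e^(0.0661×6/12) = 1.0336022.
Hence g_CZK = 1.0060692.
Take logs: ln 1.0060692 / (6/12) = 0.012102, so 1.21%.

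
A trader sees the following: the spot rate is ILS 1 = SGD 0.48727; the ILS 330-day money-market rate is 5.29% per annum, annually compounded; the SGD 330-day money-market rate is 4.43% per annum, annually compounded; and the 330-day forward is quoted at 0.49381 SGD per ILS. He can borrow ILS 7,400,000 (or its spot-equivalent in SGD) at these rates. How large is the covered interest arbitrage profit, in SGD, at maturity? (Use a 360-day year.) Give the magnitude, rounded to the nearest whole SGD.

T = 330/360 years.
Route A — deposit ILS, sell forward: 7,400,000 × 1.04838677 × 0.49381 = SGD 3,831,008.64.
Route B — convert at spot, deposit SGD: 7,400,000 × 0.48727 × 1.040534549 = SGD 3,751,957.40.
The quoted forward overvalues ILS, so borrow SGD, buy ILS at spot, deposit the ILS at 5.29%, and sell the proceeds forward at 0.49381.
The gap between the two covered legs is SGD 79,051.

SGD 79,051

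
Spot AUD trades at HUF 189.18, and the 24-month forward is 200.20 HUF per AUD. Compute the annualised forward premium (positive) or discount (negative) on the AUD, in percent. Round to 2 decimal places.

T = 2 years.
(F − S)/S = (200.20 − 189.18)/189.18 = 0.0582514.
×(1/T) gives 2.91% p.a.

+2.91%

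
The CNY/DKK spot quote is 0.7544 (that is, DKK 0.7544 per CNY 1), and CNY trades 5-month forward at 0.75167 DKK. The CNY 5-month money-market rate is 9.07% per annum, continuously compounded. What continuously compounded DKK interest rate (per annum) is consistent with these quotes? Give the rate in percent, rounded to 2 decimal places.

8.20%

T = 5/12 years.
F/S = 0.75167/0.7544 = 0.9963812 = (growth of DKK) / (growth of CNY).
The CNY side grows by e^(0.0907×5/12) = 1.0385149.
That pins the DKK growth at 1.0347567.
r = ln(1.0347567)/(5/12) = 0.081999 → 8.20%.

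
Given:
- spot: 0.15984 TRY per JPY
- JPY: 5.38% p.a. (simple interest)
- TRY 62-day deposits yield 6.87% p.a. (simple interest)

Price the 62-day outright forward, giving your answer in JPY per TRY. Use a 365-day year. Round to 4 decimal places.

T = 62/365 years.
TRY growth factor: 1 + 0.0687×62/365 = 1.0116696.
JPY accumulates by 1 + 0.0538×62/365 = 1.0091386.
So F = 0.15984 × 1.0116696 / 1.0091386 = 0.1602409 (TRY/JPY).
Invert for JPY per TRY: 1 / 0.1602409 = 6.2406.

6.2406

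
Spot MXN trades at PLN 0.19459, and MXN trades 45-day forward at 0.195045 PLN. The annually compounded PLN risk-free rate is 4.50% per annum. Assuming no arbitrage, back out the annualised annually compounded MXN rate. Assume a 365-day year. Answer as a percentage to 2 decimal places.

2.54%

T = 45/365 years.
F/S = 0.195045/0.19459 = 1.0023382 = (growth of PLN) / (growth of MXN).
PLN growth factor: (1 + 0.0450)^(45/365) = 1.0054415.
Hence g_MXN = 1.0030961.
r = 1.0030961^(365/45) − 1 = 0.025391 → 2.54%.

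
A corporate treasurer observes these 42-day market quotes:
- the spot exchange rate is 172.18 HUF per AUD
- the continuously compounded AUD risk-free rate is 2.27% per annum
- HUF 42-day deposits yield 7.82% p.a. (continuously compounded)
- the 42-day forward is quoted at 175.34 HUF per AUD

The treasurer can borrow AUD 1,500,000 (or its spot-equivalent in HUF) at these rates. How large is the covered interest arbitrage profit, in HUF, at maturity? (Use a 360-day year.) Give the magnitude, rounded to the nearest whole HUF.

HUF 3,070,397

T = 42/360 years.
Route A — deposit AUD, sell forward: 1,500,000 × 1.00265184327 × 175.34 = HUF 263,707,461.30.
Route B — convert at spot, deposit HUF: 1,500,000 × 172.18 × 1.00916507779 = HUF 260,637,064.64.
The quoted forward overvalues AUD, so borrow HUF, buy AUD at spot, deposit the AUD at 2.27%, and sell the proceeds forward at 175.34.
Profit = 263,707,461.30 − 260,637,064.64 = HUF 3,070,397.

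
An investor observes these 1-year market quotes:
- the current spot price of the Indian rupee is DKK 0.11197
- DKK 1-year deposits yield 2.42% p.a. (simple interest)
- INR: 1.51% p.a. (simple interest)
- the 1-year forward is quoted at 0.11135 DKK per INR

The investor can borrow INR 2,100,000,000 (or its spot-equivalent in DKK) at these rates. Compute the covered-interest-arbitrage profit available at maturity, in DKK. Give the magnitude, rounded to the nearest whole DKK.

T = 1 year.
Keep in INR, deliver into the forward: 2,100,000,000·1.015100·0.11135 = DKK 237,365,908.50.
Swap to DKK now, deposit: 2,100,000,000·0.11197·1.024200 = DKK 240,827,315.40.
The quoted forward undervalues INR, so borrow INR, convert to DKK at spot, deposit the DKK at 2.42%, and buy INR forward at 0.11135 to cover the loan.
Profit = 240,827,315.40 − 237,365,908.50 = DKK 3,461,407.

DKK 3,461,407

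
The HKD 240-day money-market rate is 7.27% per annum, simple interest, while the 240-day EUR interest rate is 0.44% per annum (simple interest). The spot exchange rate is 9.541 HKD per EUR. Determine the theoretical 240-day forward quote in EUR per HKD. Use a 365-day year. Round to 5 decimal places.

0.10032

T = 240/365 years.
HKD accumulates by 1 + 0.0727×240/365 = 1.0478027.
Growth of 1 EUR over T: 1 + 0.0044×240/365 = 1.0028932.
So F = 9.541 × 1.0478027 / 1.0028932 = 9.968245 (HKD/EUR).
Quoted the other way: 1/9.968245 = 0.10032 EUR per HKD.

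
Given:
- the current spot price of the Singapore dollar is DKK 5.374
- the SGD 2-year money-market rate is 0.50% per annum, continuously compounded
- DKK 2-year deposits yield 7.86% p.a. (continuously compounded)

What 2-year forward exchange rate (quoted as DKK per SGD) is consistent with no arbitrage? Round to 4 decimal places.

T = 2 years.
DKK growth factor: e^(0.0786×2) = 1.1702296.
SGD accumulates by e^(0.0050×2) = 1.0100502.
CIP: F = S · (grow DKK)/(grow SGD) = 5.374 × 1.1702296/1.0100502 = 6.226239 DKK per SGD.

6.2262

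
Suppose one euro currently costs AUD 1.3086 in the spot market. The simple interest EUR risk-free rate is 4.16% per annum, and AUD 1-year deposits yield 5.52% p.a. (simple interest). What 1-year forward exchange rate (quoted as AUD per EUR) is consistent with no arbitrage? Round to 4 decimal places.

T = 1 year.
AUD accumulates by 1 + 0.0552×1 = 1.055200.
Growth of 1 EUR over T: 1 + 0.0416×1 = 1.041600.
So F = 1.3086 × 1.055200 / 1.041600 = 1.325686 (AUD/EUR).

1.3257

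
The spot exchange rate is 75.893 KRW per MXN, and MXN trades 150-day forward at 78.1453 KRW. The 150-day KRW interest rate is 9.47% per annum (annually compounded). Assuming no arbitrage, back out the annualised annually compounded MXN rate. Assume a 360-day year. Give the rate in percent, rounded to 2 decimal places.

2.05%

T = 150/360 years.
CIP gives F = S · g_KRW/g_MXN, so g_KRW/g_MXN = 78.1453/75.893 = 1.0296773.
KRW growth factor: (1 + 0.0947)^(150/360) = 1.0384198.
Hence g_MXN = 1.0084905.
r = 1.0084905^(360/150) − 1 = 0.020498 → 2.05%.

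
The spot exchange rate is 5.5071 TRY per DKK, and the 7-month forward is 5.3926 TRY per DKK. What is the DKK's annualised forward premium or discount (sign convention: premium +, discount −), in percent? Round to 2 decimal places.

T = 7/12 years.
(F − S)/S = (5.3926 − 5.5071)/5.5071 = -0.0207913.
Annualise by dividing by T: -0.0207913 / (7/12) = -0.035642 → -3.56%.

-3.56%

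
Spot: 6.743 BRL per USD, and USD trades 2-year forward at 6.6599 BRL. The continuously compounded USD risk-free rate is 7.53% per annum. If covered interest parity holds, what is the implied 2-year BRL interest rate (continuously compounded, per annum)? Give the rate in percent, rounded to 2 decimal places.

T = 2 years.
CIP gives F = S · g_BRL/g_USD, so g_BRL/g_USD = 6.6599/6.743 = 0.9876761.
The USD side grows by e^(0.0753×2) = 1.1625316.
So the BRL growth factor = 1.1482047.
r = ln(1.1482047)/2 = 0.069100 → 6.91%.

6.91%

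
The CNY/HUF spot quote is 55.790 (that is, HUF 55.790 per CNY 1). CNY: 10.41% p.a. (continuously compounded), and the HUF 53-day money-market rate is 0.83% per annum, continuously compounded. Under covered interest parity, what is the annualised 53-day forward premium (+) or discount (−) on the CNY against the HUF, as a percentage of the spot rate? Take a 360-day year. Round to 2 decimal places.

T = 53/360 years.
F = S · g_HUF/g_CNY = 55.79 × 1.0012227/1.0154439 = 55.008666.
Annualised premium = (F − S)/S × (1/T) = (55.008666 − 55.79)/55.79 ÷ (53/360) = -9.51%.

-9.51%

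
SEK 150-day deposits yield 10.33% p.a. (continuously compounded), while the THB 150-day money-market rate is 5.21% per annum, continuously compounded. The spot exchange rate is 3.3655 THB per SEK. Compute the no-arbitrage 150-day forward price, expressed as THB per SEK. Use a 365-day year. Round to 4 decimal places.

3.2954

T = 150/365 years.
THB growth factor: e^(0.0521×150/365) = 1.0216418.
SEK growth factor: e^(0.1033×150/365) = 1.043366.
CIP: F = S · (grow THB)/(grow SEK) = 3.3655 × 1.0216418/1.043366 = 3.295426 THB per SEK.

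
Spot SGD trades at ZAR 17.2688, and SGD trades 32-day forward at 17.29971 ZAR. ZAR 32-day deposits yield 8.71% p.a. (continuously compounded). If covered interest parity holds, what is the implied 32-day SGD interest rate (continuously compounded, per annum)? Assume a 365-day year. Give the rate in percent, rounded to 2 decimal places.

6.67%

T = 32/365 years.
F/S = 17.29971/17.2688 = 1.0017899 = (growth of ZAR) / (growth of SGD).
ZAR growth factor: e^(0.0871×32/365) = 1.0076654.
So the SGD growth factor = 1.005865.
Take logs: ln 1.005865 / (32/365) = 0.066702, so 6.67%.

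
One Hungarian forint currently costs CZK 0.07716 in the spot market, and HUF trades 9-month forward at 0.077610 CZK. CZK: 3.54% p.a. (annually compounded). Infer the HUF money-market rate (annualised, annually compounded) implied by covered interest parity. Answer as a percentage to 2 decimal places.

T = 9/12 years.
CIP gives F = S · g_CZK/g_HUF, so g_CZK/g_HUF = 0.07761/0.07716 = 1.0058320.
The CZK side grows by (1 + 0.0354)^(9/12) = 1.0264342.
Hence g_HUF = 1.0204827.
r = 1.0204827^(12/9) − 1 = 0.027403 → 2.74%.

2.74%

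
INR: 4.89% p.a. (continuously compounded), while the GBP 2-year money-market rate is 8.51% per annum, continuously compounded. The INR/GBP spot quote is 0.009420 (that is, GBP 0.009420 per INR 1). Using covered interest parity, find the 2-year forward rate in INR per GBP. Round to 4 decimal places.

98.7430

T = 2 years.
GBP accumulates by e^(0.0851×2) = 1.18554194.
Growth of 1 INR over T: e^(0.0489×2) = 1.10274221.
Forward (GBP per INR) = 0.00942 × 1.18554194 / 1.10274221 = 0.010127304.
Invert for INR per GBP: 1 / 0.010127304 = 98.7430.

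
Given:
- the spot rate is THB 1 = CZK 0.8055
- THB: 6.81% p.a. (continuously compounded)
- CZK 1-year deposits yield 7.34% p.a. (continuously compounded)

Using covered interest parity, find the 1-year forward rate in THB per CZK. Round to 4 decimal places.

T = 1 year.
Growth of 1 CZK over T: e^(0.0734×1) = 1.0761609.
Growth of 1 THB over T: e^(0.0681×1) = 1.0704724.
So F = 0.8055 × 1.0761609 / 1.0704724 = 0.8097804 (CZK/THB).
Quoted the other way: 1/0.8097804 = 1.2349 THB per CZK.

1.2349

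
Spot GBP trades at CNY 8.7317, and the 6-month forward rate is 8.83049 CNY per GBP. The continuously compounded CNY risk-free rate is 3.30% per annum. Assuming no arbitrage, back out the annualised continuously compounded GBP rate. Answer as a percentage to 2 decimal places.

T = 6/12 years.
F/S = 8.83049/8.7317 = 1.0113139 = (growth of CNY) / (growth of GBP).
CNY growth factor: e^(0.0330×6/12) = 1.0166369.
So the GBP growth factor = 1.0052634.
Take logs: ln 1.0052634 / (6/12) = 0.010499, so 1.05%.

1.05%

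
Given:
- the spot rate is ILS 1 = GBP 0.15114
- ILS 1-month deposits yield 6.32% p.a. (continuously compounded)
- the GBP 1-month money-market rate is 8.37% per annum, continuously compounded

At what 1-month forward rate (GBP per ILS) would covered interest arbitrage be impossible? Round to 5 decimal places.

T = 1/12 years.
GBP growth factor: e^(0.0837×1/12) = 1.0069994.
ILS accumulates by e^(0.0632×1/12) = 1.0052806.
So F = 0.15114 × 1.0069994 / 1.0052806 = 0.1513984 (GBP/ILS).

0.15140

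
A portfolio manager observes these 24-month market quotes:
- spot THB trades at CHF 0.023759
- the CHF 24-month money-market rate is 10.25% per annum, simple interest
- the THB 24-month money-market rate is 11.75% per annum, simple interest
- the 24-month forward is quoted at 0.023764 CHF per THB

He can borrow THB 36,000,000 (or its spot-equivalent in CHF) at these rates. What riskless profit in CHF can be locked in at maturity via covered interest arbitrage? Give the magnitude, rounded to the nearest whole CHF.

T = 2 years.
Keep in THB, deliver into the forward: 36,000,000·1.235000·0.023764 = CHF 1,056,547.44.
Swap to CHF now, deposit: 36,000,000·0.023759·1.205000 = CHF 1,030,665.42.
The quoted forward overvalues THB, so borrow CHF, buy THB at spot, deposit the THB at 11.75%, and sell the proceeds forward at 0.023764.
Profit = 1,056,547.44 − 1,030,665.42 = CHF 25,882.

CHF 25,882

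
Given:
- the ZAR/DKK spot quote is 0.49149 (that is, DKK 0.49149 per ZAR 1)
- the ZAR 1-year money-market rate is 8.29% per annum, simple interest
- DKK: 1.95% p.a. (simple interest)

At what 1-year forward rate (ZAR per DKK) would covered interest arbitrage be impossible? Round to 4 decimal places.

T = 1 year.
Growth of 1 DKK over T: 1 + 0.0195×1 = 1.019500.
ZAR growth factor: 1 + 0.0829×1 = 1.082900.
So F = 0.49149 × 1.019500 / 1.082900 = 0.4627150 (DKK/ZAR).
Invert for ZAR per DKK: 1 / 0.4627150 = 2.1612.

2.1612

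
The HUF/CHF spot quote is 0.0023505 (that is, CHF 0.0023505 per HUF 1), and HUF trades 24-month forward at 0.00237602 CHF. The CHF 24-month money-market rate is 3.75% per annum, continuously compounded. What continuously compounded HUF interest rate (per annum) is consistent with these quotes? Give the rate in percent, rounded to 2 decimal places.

T = 2 years.
CIP gives F = S · g_CHF/g_HUF, so g_CHF/g_HUF = 0.00237602/0.0023505 = 1.0108573.
CHF growth factor: e^(0.0375×2) = 1.0778842.
So the HUF growth factor = 1.066307.
Take logs: ln 1.066307 / 2 = 0.032101, so 3.21%.

3.21%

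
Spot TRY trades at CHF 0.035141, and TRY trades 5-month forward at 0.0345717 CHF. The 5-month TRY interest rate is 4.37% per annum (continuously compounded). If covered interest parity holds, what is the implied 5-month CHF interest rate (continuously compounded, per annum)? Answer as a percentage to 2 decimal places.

0.45%

T = 5/12 years.
F/S = 0.0345717/0.035141 = 0.9837996 = (growth of CHF) / (growth of TRY).
TRY growth factor: e^(0.0437×5/12) = 1.0183751.
So the CHF growth factor = 1.001877.
Take logs: ln 1.001877 / (5/12) = 0.004501, so 0.45%.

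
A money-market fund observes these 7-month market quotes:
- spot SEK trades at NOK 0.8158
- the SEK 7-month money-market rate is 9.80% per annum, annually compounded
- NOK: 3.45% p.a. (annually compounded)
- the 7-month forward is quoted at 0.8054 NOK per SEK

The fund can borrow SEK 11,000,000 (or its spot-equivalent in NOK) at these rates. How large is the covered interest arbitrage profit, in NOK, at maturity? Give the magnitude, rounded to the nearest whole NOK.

T = 7/12 years.
Keep in SEK, deliver into the forward: 11,000,000·1.056050529·0.8054 = NOK 9,355,974.06.
Swap to NOK now, deposit: 11,000,000·0.8158·1.01998266 = NOK 9,153,120.39.
The quoted forward overvalues SEK, so borrow NOK, buy SEK at spot, deposit the SEK at 9.80%, and sell the proceeds forward at 0.8054.
Profit = 9,355,974.06 − 9,153,120.39 = NOK 202,854.

NOK 202,854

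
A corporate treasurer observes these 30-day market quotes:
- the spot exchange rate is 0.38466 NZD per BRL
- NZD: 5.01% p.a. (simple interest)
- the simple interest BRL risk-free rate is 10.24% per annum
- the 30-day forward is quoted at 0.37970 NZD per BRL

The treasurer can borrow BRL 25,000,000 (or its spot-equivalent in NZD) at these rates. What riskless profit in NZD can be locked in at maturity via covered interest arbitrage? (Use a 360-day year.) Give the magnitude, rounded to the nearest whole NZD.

T = 30/360 years.
Keep in BRL, deliver into the forward: 25,000,000·1.008533333·0.37970 = NZD 9,573,502.66.
Swap to NZD now, deposit: 25,000,000·0.38466·1.004175 = NZD 9,656,648.89.
The quoted forward undervalues BRL, so borrow BRL, convert to NZD at spot, deposit the NZD at 5.01%, and buy BRL forward at 0.37970 to cover the loan.
The gap between the two covered legs is NZD 83,146.

NZD 83,146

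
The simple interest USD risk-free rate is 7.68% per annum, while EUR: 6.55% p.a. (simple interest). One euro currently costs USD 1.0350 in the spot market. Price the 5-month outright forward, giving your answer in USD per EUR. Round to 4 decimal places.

T = 5/12 years.
USD accumulates by 1 + 0.0768×5/12 = 1.032000.
EUR growth factor: 1 + 0.0655×5/12 = 1.0272917.
CIP: F = S · (grow USD)/(grow EUR) = 1.035 × 1.032000/1.0272917 = 1.039744 USD per EUR.

1.0397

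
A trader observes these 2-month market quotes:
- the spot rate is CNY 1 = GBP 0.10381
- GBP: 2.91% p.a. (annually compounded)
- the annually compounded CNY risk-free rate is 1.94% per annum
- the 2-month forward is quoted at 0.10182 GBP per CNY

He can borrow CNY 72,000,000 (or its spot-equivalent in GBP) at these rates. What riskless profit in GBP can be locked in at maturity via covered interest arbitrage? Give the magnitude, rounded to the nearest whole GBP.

GBP 155,584

T = 2/12 years.
Invest the CNY and cover forward: 72,000,000 × 1.003207503 × 0.10182 = GBP 7,354,554.33.
Convert at spot and invest in GBP: 72,000,000 × 0.10381 × 1.004792218 = GBP 7,510,138.57.
The quoted forward undervalues CNY, so borrow CNY, convert to GBP at spot, deposit the GBP at 2.91%, and buy CNY forward at 0.10182 to cover the loan.
Profit = 7,510,138.57 − 7,354,554.33 = GBP 155,584.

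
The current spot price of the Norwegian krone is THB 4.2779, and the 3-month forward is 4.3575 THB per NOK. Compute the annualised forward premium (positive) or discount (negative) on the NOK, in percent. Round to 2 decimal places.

+7.44%

T = 3/12 years.
Period premium: (4.3575 − 4.2779)/4.2779 = 0.0186073.
Per annum: 0.0186073 / (3/12) = 0.074429 = 7.44%.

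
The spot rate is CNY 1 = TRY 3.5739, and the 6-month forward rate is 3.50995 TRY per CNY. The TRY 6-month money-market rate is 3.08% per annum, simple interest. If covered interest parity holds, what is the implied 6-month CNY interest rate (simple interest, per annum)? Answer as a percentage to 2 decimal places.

T = 6/12 years.
F/S = 3.50995/3.5739 = 0.9821064 = (growth of TRY) / (growth of CNY).
TRY growth factor: 1 + 0.0308×6/12 = 1.015400.
Hence g_CNY = 1.0339002.
r = (1.0339002 − 1)/(6/12) = 0.067800 → 6.78%.

6.78%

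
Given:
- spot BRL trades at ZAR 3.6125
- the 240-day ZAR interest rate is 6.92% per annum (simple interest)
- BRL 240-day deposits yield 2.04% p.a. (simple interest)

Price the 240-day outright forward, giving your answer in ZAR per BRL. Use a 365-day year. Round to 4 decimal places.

3.7269

T = 240/365 years.
Growth of 1 ZAR over T: 1 + 0.0692×240/365 = 1.0455014.
BRL growth factor: 1 + 0.0204×240/365 = 1.0134137.
So F = 3.6125 × 1.0455014 / 1.0134137 = 3.726883 (ZAR/BRL).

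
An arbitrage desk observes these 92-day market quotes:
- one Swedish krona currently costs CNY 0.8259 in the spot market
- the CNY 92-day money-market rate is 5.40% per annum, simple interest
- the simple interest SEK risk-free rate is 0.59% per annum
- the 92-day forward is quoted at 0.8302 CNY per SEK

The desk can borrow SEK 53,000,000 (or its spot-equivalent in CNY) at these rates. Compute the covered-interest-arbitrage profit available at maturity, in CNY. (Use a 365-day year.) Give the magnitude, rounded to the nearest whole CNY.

CNY 302,454

T = 92/365 years.
Keep in SEK, deliver into the forward: 53,000,000·1.0014871233·0.8302 = CNY 44,066,034.32.
Swap to CNY now, deposit: 53,000,000·0.8259·1.0136109589 = CNY 44,368,488.42.
The quoted forward undervalues SEK, so borrow SEK, convert to CNY at spot, deposit the CNY at 5.40%, and buy SEK forward at 0.8302 to cover the loan.
Arbitrage profit = |44,066,034.32 − 44,368,488.42| = CNY 302,454.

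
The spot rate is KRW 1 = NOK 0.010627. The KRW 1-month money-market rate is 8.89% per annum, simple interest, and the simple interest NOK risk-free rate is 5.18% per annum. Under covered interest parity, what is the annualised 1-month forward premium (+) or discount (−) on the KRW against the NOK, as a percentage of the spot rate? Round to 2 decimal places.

-3.68%

T = 1/12 years.
F = S · g_NOK/g_KRW = 0.010627 × 1.0043167/1.0074083 = 0.010594387.
Annualised premium = (F − S)/S × (1/T) = (0.010594387 − 0.010627)/0.010627 ÷ (1/12) = -3.68%.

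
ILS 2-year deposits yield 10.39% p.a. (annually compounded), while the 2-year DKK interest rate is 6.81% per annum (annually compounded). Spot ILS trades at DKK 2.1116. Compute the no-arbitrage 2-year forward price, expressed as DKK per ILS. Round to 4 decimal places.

T = 2 years.
DKK growth factor: (1 + 0.0681)^2 = 1.1408376.
ILS growth factor: (1 + 0.1039)^2 = 1.2185952.
So F = 2.1116 × 1.1408376 / 1.2185952 = 1.976860 (DKK/ILS).

1.9769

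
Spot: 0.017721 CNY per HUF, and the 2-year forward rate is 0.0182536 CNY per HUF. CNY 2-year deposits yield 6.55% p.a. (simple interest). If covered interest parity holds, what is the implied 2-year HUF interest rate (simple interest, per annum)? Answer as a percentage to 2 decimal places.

T = 2 years.
CIP gives F = S · g_CNY/g_HUF, so g_CNY/g_HUF = 0.0182536/0.017721 = 1.0300547.
CNY growth factor: 1 + 0.0655×2 = 1.131000.
That pins the HUF growth at 1.0979999.
(1.0979999 − 1)/T = 0.049000, i.e. 4.90%.

4.90%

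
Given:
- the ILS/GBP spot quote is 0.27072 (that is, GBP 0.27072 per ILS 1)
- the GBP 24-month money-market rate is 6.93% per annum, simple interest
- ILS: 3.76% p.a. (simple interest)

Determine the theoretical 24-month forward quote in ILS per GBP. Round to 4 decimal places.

T = 2 years.
GBP growth factor: 1 + 0.0693×2 = 1.138600.
ILS growth factor: 1 + 0.0376×2 = 1.075200.
So F = 0.27072 × 1.138600 / 1.075200 = 0.2866832 (GBP/ILS).
Quoted the other way: 1/0.2866832 = 3.4882 ILS per GBP.

3.4882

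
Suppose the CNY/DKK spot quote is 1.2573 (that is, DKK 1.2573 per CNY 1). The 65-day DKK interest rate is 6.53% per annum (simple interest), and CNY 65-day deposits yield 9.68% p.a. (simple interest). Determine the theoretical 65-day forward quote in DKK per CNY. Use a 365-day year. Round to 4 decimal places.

T = 65/365 years.
DKK growth factor: 1 + 0.0653×65/365 = 1.0116288.
CNY accumulates by 1 + 0.0968×65/365 = 1.0172384.
Forward (DKK per CNY) = 1.2573 × 1.0116288 / 1.0172384 = 1.250367.

1.2504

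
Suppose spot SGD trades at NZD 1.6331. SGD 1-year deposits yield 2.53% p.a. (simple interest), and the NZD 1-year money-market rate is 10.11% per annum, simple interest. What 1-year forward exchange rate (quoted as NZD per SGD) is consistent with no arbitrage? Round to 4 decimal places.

T = 1 year.
Growth of 1 NZD over T: 1 + 0.1011×1 = 1.101100.
SGD accumulates by 1 + 0.0253×1 = 1.025300.
Forward (NZD per SGD) = 1.6331 × 1.101100 / 1.025300 = 1.753834.

1.7538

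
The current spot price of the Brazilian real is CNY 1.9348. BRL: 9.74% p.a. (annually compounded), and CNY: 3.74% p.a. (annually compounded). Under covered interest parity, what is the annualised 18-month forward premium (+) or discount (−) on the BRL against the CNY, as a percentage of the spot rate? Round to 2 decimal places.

T = 18/12 years.
CIP forward (CNY per BRL) = 1.9348 × 1.0566213/1.1496018 = 1.7783122.
(F − S)/S ÷ T = (1.7783122 − 1.9348)/1.9348/(18/12) = -0.053920 → -5.39%.

-5.39%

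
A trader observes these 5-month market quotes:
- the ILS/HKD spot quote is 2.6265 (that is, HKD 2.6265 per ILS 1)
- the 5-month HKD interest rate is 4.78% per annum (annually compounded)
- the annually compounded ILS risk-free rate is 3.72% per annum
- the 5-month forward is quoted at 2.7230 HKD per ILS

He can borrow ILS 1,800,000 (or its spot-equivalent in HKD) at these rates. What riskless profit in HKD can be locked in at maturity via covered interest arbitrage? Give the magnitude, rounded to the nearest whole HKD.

HKD 155,984

T = 5/12 years.
Invest the ILS and cover forward: 1,800,000 × 1.01533505 × 2.7230 = HKD 4,976,563.21.
Convert at spot and invest in HKD: 1,800,000 × 2.6265 × 1.019645791 = HKD 4,820,579.41.
The quoted forward overvalues ILS, so borrow HKD, buy ILS at spot, deposit the ILS at 3.72%, and sell the proceeds forward at 2.7230.
Arbitrage profit = |4,976,563.21 − 4,820,579.41| = HKD 155,984.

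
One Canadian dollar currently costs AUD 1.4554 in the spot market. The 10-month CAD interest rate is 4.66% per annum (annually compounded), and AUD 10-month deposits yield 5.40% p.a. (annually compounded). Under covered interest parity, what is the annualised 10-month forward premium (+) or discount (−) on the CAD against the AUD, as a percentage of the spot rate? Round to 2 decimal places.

+0.71%

T = 10/12 years.
CIP forward (AUD per CAD) = 1.4554 × 1.0448016/1.0386852 = 1.4639703.
Annualised premium = (F − S)/S × (1/T) = (1.4639703 − 1.4554)/1.4554 ÷ (10/12) = 0.71%.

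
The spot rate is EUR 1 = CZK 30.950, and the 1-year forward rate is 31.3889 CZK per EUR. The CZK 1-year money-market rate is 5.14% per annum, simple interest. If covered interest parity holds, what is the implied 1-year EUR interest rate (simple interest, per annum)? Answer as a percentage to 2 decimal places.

T = 1 year.
By CIP, F/S equals the CZK-to-EUR growth ratio: 31.3889/30.95 = 1.0141809.
The CZK side grows by 1 + 0.0514×1 = 1.051400.
So the EUR growth factor = 1.0366987.
r = (1.0366987 − 1)/1 = 0.036699 → 3.67%.

3.67%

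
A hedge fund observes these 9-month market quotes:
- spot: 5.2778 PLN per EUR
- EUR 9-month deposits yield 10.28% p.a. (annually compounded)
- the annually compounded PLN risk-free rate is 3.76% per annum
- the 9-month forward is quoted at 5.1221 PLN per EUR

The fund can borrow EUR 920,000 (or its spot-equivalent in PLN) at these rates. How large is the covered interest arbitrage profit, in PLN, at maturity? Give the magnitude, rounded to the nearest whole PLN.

T = 9/12 years.
Invest the EUR and cover forward: 920,000 × 1.0761494 × 5.1221 = PLN 5,071,173.25.
Convert at spot and invest in PLN: 920,000 × 5.2778 × 1.028069494 = PLN 4,991,869.56.
The quoted forward overvalues EUR, so borrow PLN, buy EUR at spot, deposit the EUR at 10.28%, and sell the proceeds forward at 5.1221.
The gap between the two covered legs is PLN 79,304.

PLN 79,304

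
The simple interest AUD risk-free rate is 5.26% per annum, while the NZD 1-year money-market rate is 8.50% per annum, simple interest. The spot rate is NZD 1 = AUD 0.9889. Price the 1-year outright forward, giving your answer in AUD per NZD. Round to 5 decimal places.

0.95937

T = 1 year.
AUD accumulates by 1 + 0.0526×1 = 1.052600.
Growth of 1 NZD over T: 1 + 0.0850×1 = 1.085000.
So F = 0.9889 × 1.052600 / 1.085000 = 0.9593697 (AUD/NZD).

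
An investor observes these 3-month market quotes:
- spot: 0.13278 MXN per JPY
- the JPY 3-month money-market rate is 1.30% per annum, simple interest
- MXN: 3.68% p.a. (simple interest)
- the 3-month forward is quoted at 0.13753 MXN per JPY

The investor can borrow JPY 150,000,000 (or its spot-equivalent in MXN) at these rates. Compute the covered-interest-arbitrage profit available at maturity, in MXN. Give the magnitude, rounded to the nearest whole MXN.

T = 3/12 years.
Keep in JPY, deliver into the forward: 150,000,000·1.003250·0.13753 = MXN 20,696,545.88.
Swap to MXN now, deposit: 150,000,000·0.13278·1.009200 = MXN 20,100,236.40.
The quoted forward overvalues JPY, so borrow MXN, buy JPY at spot, deposit the JPY at 1.30%, and sell the proceeds forward at 0.13753.
Profit = 20,696,545.88 − 20,100,236.40 = MXN 596,309.

MXN 596,309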